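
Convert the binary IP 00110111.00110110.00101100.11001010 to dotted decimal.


00110111 = 55
00110110 = 54
00101100 = 44
11001010 = 202
IP: 55.54.44.202


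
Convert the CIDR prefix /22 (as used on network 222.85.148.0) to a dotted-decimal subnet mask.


/22 means 22 network bits, 10 host bits
Binary: 11111111111111111111110000000000
Mask: 255.255.252.0


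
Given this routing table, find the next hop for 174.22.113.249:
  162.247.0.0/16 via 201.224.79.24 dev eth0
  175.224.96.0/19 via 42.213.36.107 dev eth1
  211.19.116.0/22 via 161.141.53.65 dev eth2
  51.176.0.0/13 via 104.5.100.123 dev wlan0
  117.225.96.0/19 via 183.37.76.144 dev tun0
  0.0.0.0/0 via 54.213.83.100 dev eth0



Longest prefix match for 174.22.113.249:
  /16 162.247.0.0: no
  /19 175.224.96.0: no
  /22 211.19.116.0: no
  /13 51.176.0.0: no
  /19 117.225.96.0: no
  /0 0.0.0.0: MATCH
Selected: next-hop 54.213.83.100 via eth0 (matched /0)


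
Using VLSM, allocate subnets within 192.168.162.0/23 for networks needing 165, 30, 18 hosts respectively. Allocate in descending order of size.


165 hosts -> /24 (254 usable): 192.168.162.0/24
30 hosts -> /27 (30 usable): 192.168.163.0/27
18 hosts -> /27 (30 usable): 192.168.163.32/27
Allocation: 192.168.162.0/24 (165 hosts, 254 usable); 192.168.163.0/27 (30 hosts, 30 usable); 192.168.163.32/27 (18 hosts, 30 usable)


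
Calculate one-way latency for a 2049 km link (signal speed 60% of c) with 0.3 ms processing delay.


Speed = 0.6 * 3e5 km/s = 180000 km/s
Propagation delay = 2049 / 180000 = 0.0114 s = 11.3833 ms
Processing delay = 0.3 ms
Total one-way latency = 11.6833 ms


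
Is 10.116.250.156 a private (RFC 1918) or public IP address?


RFC 1918 private ranges:
  10.0.0.0/8 (10.0.0.0 - 10.255.255.255)
  172.16.0.0/12 (172.16.0.0 - 172.31.255.255)
  192.168.0.0/16 (192.168.0.0 - 192.168.255.255)
Private (in 10.0.0.0/8)


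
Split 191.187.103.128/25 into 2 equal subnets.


New prefix = 25 + 1 = 26
Each subnet has 64 addresses
  191.187.103.128/26
  191.187.103.192/26
Subnets: 191.187.103.128/26, 191.187.103.192/26


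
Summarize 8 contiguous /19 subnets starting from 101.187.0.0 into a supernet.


Original prefix: /19
Number of subnets: 8 = 2^3
New prefix = 19 - 3 = 16
Supernet: 101.187.0.0/16


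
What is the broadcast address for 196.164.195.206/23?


Network: 196.164.194.0/23
Host bits = 9
Set all host bits to 1:
Broadcast: 196.164.195.255


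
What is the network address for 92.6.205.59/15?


IP:   01011100.00000110.11001101.00111011
Mask: 11111111.11111110.00000000.00000000
AND operation:
Net:  01011100.00000110.00000000.00000000
Network: 92.6.0.0/15


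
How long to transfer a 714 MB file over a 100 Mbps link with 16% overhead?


Effective throughput = 100 * (1 - 16/100) = 84 Mbps
File size in Mb = 714 * 8 = 5712 Mb
Time = 5712 / 84
Time = 68 seconds


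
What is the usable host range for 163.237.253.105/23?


Network: 163.237.252.0
Broadcast: 163.237.253.255
First usable = network + 1
Last usable = broadcast - 1
Range: 163.237.252.1 to 163.237.253.254


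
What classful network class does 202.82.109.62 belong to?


First octet: 202
Binary: 11001010
110xxxxx -> Class C (192-223)
Class C, default mask 255.255.255.0 (/24)


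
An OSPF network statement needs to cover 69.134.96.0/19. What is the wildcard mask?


Subnet mask: 255.255.224.0
Wildcard = 255.255.255.255 - subnet mask
255 - 255 = 0
255 - 255 = 0
255 - 224 = 31
255 - 0 = 255
Wildcard: 0.0.31.255


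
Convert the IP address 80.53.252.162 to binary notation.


80 = 01010000
53 = 00110101
252 = 11111100
162 = 10100010
Binary: 01010000.00110101.11111100.10100010


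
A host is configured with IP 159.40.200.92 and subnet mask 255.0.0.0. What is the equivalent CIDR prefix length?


Binary: 11111111.00000000.00000000.00000000
Count leading 1s
Prefix: /8


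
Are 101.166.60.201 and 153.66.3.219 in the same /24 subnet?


Mask: 255.255.255.0
101.166.60.201 AND mask = 101.166.60.0
153.66.3.219 AND mask = 153.66.3.0
No, different subnets (101.166.60.0 vs 153.66.3.0)


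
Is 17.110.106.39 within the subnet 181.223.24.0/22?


Subnet network: 181.223.24.0
Test IP AND mask: 17.110.104.0
No, 17.110.106.39 is not in 181.223.24.0/22


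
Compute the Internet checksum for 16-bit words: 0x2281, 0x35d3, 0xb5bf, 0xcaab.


Sum all words (with carry folding):
+ 0x2281 = 0x2281
+ 0x35d3 = 0x5854
+ 0xb5bf = 0x0e14
+ 0xcaab = 0xd8bf
One's complement: ~0xd8bf
Checksum = 0x2740


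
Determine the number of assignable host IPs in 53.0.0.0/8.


Host bits = 32 - 8 = 24
Total addresses = 2^24 = 16777216
Usable = total - 2 (network and broadcast)
Usable hosts: 16777214


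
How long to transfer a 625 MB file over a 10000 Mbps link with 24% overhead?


Effective throughput = 10000 * (1 - 24/100) = 7600 Mbps
File size in Mb = 625 * 8 = 5000 Mb
Time = 5000 / 7600
Time = 0.6579 seconds


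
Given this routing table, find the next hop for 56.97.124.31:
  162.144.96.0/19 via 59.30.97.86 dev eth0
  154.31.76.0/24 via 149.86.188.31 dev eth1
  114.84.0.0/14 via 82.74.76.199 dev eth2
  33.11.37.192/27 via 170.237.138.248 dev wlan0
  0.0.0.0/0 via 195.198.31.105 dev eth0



Longest prefix match for 56.97.124.31:
  /19 162.144.96.0: no
  /24 154.31.76.0: no
  /14 114.84.0.0: no
  /27 33.11.37.192: no
  /0 0.0.0.0: MATCH
Selected: next-hop 195.198.31.105 via eth0 (matched /0)


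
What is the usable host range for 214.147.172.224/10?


Network: 214.128.0.0
Broadcast: 214.191.255.255
First usable = network + 1
Last usable = broadcast - 1
Range: 214.128.0.1 to 214.191.255.254


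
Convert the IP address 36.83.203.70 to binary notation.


36 = 00100100
83 = 01010011
203 = 11001011
70 = 01000110
Binary: 00100100.01010011.11001011.01000110


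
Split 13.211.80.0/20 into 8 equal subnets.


New prefix = 20 + 3 = 23
Each subnet has 512 addresses
  13.211.80.0/23
  13.211.82.0/23
  13.211.84.0/23
  13.211.86.0/23
  13.211.88.0/23
  13.211.90.0/23
  13.211.92.0/23
  13.211.94.0/23
Subnets: 13.211.80.0/23, 13.211.82.0/23, 13.211.84.0/23, 13.211.86.0/23, 13.211.88.0/23, 13.211.90.0/23, 13.211.92.0/23, 13.211.94.0/23


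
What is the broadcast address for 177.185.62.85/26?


Network: 177.185.62.64/26
Host bits = 6
Set all host bits to 1:
Broadcast: 177.185.62.127


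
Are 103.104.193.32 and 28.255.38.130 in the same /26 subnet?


Mask: 255.255.255.192
103.104.193.32 AND mask = 103.104.193.0
28.255.38.130 AND mask = 28.255.38.128
No, different subnets (103.104.193.0 vs 28.255.38.128)


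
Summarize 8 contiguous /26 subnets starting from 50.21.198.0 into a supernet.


Original prefix: /26
Number of subnets: 8 = 2^3
New prefix = 26 - 3 = 23
Supernet: 50.21.198.0/23


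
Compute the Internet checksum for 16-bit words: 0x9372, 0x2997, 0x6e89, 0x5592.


Sum all words (with carry folding):
+ 0x9372 = 0x9372
+ 0x2997 = 0xbd09
+ 0x6e89 = 0x2b93
+ 0x5592 = 0x8125
One's complement: ~0x8125
Checksum = 0x7eda


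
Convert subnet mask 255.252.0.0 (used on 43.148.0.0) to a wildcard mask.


Subnet mask: 255.252.0.0
Wildcard = 255.255.255.255 - subnet mask
255 - 255 = 0
255 - 252 = 3
255 - 0 = 255
255 - 0 = 255
Wildcard: 0.3.255.255


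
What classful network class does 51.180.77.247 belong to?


First octet: 51
Binary: 00110011
0xxxxxxx -> Class A (1-126)
Class A, default mask 255.0.0.0 (/8)


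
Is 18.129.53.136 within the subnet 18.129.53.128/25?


Subnet network: 18.129.53.128
Test IP AND mask: 18.129.53.128
Yes, 18.129.53.136 is in 18.129.53.128/25


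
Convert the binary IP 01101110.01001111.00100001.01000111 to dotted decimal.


01101110 = 110
01001111 = 79
00100001 = 33
01000111 = 71
IP: 110.79.33.71


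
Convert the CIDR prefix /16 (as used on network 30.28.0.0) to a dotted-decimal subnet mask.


/16 means 16 network bits, 16 host bits
Binary: 11111111111111110000000000000000
Mask: 255.255.0.0


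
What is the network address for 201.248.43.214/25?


IP:   11001001.11111000.00101011.11010110
Mask: 11111111.11111111.11111111.10000000
AND operation:
Net:  11001001.11111000.00101011.10000000
Network: 201.248.43.128/25


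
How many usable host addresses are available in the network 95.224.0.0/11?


Host bits = 32 - 11 = 21
Total addresses = 2^21 = 2097152
Usable = total - 2 (network and broadcast)
Usable hosts: 2097150


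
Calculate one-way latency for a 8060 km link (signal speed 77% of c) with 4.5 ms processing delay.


Speed = 0.77 * 3e5 km/s = 231000 km/s
Propagation delay = 8060 / 231000 = 0.0349 s = 34.8918 ms
Processing delay = 4.5 ms
Total one-way latency = 39.3918 ms


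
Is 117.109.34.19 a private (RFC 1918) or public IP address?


RFC 1918 private ranges:
  10.0.0.0/8 (10.0.0.0 - 10.255.255.255)
  172.16.0.0/12 (172.16.0.0 - 172.31.255.255)
  192.168.0.0/16 (192.168.0.0 - 192.168.255.255)
Public (not in any RFC 1918 range)


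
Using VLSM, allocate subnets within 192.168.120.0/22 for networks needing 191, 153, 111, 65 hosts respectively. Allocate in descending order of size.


191 hosts -> /24 (254 usable): 192.168.120.0/24
153 hosts -> /24 (254 usable): 192.168.121.0/24
111 hosts -> /25 (126 usable): 192.168.122.0/25
65 hosts -> /25 (126 usable): 192.168.122.128/25
Allocation: 192.168.120.0/24 (191 hosts, 254 usable); 192.168.121.0/24 (153 hosts, 254 usable); 192.168.122.0/25 (111 hosts, 126 usable); 192.168.122.128/25 (65 hosts, 126 usable)


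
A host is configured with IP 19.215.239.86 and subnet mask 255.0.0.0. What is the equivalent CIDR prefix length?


Binary: 11111111.00000000.00000000.00000000
Count leading 1s
Prefix: /8


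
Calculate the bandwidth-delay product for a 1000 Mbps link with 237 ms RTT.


BDP = bandwidth * RTT
= 1000 Mbps * 237 ms
= 1000 * 1e6 * 237 / 1000 bits
= 237000000 bits
= 29625000 bytes
= 28930.6641 KB
BDP = 237000000 bits (29625000 bytes)


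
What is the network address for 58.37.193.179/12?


IP:   00111010.00100101.11000001.10110011
Mask: 11111111.11110000.00000000.00000000
AND operation:
Net:  00111010.00100000.00000000.00000000
Network: 58.32.0.0/12


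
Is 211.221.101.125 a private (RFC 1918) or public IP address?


RFC 1918 private ranges:
  10.0.0.0/8 (10.0.0.0 - 10.255.255.255)
  172.16.0.0/12 (172.16.0.0 - 172.31.255.255)
  192.168.0.0/16 (192.168.0.0 - 192.168.255.255)
Public (not in any RFC 1918 range)


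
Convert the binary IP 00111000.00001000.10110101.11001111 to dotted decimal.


00111000 = 56
00001000 = 8
10110101 = 181
11001111 = 207
IP: 56.8.181.207


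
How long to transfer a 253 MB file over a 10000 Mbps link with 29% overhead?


Effective throughput = 10000 * (1 - 29/100) = 7100 Mbps
File size in Mb = 253 * 8 = 2024 Mb
Time = 2024 / 7100
Time = 0.2851 seconds


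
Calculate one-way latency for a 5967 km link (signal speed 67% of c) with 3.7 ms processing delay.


Speed = 0.67 * 3e5 km/s = 201000 km/s
Propagation delay = 5967 / 201000 = 0.0297 s = 29.6866 ms
Processing delay = 3.7 ms
Total one-way latency = 33.3866 ms


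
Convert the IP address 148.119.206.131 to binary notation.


148 = 10010100
119 = 01110111
206 = 11001110
131 = 10000011
Binary: 10010100.01110111.11001110.10000011


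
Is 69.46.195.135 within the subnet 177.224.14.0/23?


Subnet network: 177.224.14.0
Test IP AND mask: 69.46.194.0
No, 69.46.195.135 is not in 177.224.14.0/23


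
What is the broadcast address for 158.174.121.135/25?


Network: 158.174.121.128/25
Host bits = 7
Set all host bits to 1:
Broadcast: 158.174.121.255


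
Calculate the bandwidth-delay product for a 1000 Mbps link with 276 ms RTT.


BDP = bandwidth * RTT
= 1000 Mbps * 276 ms
= 1000 * 1e6 * 276 / 1000 bits
= 276000000 bits
= 34500000 bytes
= 33691.4062 KB
BDP = 276000000 bits (34500000 bytes)


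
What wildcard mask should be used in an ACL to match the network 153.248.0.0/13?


Subnet mask: 255.248.0.0
Wildcard = 255.255.255.255 - subnet mask
255 - 255 = 0
255 - 248 = 7
255 - 0 = 255
255 - 0 = 255
Wildcard: 0.7.255.255


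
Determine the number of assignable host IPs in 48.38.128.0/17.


Host bits = 32 - 17 = 15
Total addresses = 2^15 = 32768
Usable = total - 2 (network and broadcast)
Usable hosts: 32766


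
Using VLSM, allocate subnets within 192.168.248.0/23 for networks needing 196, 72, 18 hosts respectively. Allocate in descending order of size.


196 hosts -> /24 (254 usable): 192.168.248.0/24
72 hosts -> /25 (126 usable): 192.168.249.0/25
18 hosts -> /27 (30 usable): 192.168.249.128/27
Allocation: 192.168.248.0/24 (196 hosts, 254 usable); 192.168.249.0/25 (72 hosts, 126 usable); 192.168.249.128/27 (18 hosts, 30 usable)


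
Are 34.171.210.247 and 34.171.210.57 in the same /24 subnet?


Mask: 255.255.255.0
34.171.210.247 AND mask = 34.171.210.0
34.171.210.57 AND mask = 34.171.210.0
Yes, same subnet (34.171.210.0)


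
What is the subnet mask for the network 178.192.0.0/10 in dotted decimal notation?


/10 means 10 network bits, 22 host bits
Binary: 11111111110000000000000000000000
Mask: 255.192.0.0


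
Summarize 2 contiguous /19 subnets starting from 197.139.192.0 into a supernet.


Original prefix: /19
Number of subnets: 2 = 2^1
New prefix = 19 - 1 = 18
Supernet: 197.139.192.0/18


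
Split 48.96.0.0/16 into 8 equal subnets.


New prefix = 16 + 3 = 19
Each subnet has 8192 addresses
  48.96.0.0/19
  48.96.32.0/19
  48.96.64.0/19
  48.96.96.0/19
  48.96.128.0/19
  48.96.160.0/19
  48.96.192.0/19
  48.96.224.0/19
Subnets: 48.96.0.0/19, 48.96.32.0/19, 48.96.64.0/19, 48.96.96.0/19, 48.96.128.0/19, 48.96.160.0/19, 48.96.192.0/19, 48.96.224.0/19


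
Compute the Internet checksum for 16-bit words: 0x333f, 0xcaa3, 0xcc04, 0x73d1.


Sum all words (with carry folding):
+ 0x333f = 0x333f
+ 0xcaa3 = 0xfde2
+ 0xcc04 = 0xc9e7
+ 0x73d1 = 0x3db9
One's complement: ~0x3db9
Checksum = 0xc246


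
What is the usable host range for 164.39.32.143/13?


Network: 164.32.0.0
Broadcast: 164.39.255.255
First usable = network + 1
Last usable = broadcast - 1
Range: 164.32.0.1 to 164.39.255.254


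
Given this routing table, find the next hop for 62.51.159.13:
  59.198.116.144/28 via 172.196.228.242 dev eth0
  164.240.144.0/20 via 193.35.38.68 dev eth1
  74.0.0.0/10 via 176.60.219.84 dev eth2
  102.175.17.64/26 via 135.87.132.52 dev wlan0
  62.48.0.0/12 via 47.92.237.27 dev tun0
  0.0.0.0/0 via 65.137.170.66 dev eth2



Longest prefix match for 62.51.159.13:
  /28 59.198.116.144: no
  /20 164.240.144.0: no
  /10 74.0.0.0: no
  /26 102.175.17.64: no
  /12 62.48.0.0: MATCH
  /0 0.0.0.0: MATCH
Selected: next-hop 47.92.237.27 via tun0 (matched /12)


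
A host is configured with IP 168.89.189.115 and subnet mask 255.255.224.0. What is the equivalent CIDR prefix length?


Binary: 11111111.11111111.11100000.00000000
Count leading 1s
Prefix: /19


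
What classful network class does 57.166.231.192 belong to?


First octet: 57
Binary: 00111001
0xxxxxxx -> Class A (1-126)
Class A, default mask 255.0.0.0 (/8)


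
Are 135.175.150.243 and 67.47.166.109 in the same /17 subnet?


Mask: 255.255.128.0
135.175.150.243 AND mask = 135.175.128.0
67.47.166.109 AND mask = 67.47.128.0
No, different subnets (135.175.128.0 vs 67.47.128.0)


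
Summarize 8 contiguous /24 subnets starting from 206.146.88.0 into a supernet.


Original prefix: /24
Number of subnets: 8 = 2^3
New prefix = 24 - 3 = 21
Supernet: 206.146.88.0/21


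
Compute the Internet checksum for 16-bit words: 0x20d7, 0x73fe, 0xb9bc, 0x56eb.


Sum all words (with carry folding):
+ 0x20d7 = 0x20d7
+ 0x73fe = 0x94d5
+ 0xb9bc = 0x4e92
+ 0x56eb = 0xa57d
One's complement: ~0xa57d
Checksum = 0x5a82


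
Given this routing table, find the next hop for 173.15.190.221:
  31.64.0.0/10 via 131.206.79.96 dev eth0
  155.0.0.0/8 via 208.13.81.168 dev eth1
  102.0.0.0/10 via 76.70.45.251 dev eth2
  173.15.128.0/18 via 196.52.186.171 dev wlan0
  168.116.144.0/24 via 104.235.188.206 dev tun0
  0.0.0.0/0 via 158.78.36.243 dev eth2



Longest prefix match for 173.15.190.221:
  /10 31.64.0.0: no
  /8 155.0.0.0: no
  /10 102.0.0.0: no
  /18 173.15.128.0: MATCH
  /24 168.116.144.0: no
  /0 0.0.0.0: MATCH
Selected: next-hop 196.52.186.171 via wlan0 (matched /18)


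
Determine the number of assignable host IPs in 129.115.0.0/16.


Host bits = 32 - 16 = 16
Total addresses = 2^16 = 65536
Usable = total - 2 (network and broadcast)
Usable hosts: 65534


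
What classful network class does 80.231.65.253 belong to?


First octet: 80
Binary: 01010000
0xxxxxxx -> Class A (1-126)
Class A, default mask 255.0.0.0 (/8)


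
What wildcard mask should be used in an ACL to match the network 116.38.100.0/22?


Subnet mask: 255.255.252.0
Wildcard = 255.255.255.255 - subnet mask
255 - 255 = 0
255 - 255 = 0
255 - 252 = 3
255 - 0 = 255
Wildcard: 0.0.3.255


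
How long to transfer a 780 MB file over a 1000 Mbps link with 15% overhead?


Effective throughput = 1000 * (1 - 15/100) = 850 Mbps
File size in Mb = 780 * 8 = 6240 Mb
Time = 6240 / 850
Time = 7.3412 seconds


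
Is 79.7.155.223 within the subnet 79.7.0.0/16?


Subnet network: 79.7.0.0
Test IP AND mask: 79.7.0.0
Yes, 79.7.155.223 is in 79.7.0.0/16


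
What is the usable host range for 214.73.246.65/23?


Network: 214.73.246.0
Broadcast: 214.73.247.255
First usable = network + 1
Last usable = broadcast - 1
Range: 214.73.246.1 to 214.73.247.254


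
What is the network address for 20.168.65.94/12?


IP:   00010100.10101000.01000001.01011110
Mask: 11111111.11110000.00000000.00000000
AND operation:
Net:  00010100.10100000.00000000.00000000
Network: 20.160.0.0/12


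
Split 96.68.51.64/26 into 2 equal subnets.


New prefix = 26 + 1 = 27
Each subnet has 32 addresses
  96.68.51.64/27
  96.68.51.96/27
Subnets: 96.68.51.64/27, 96.68.51.96/27


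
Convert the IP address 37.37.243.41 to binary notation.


37 = 00100101
37 = 00100101
243 = 11110011
41 = 00101001
Binary: 00100101.00100101.11110011.00101001


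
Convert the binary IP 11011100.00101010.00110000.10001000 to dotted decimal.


11011100 = 220
00101010 = 42
00110000 = 48
10001000 = 136
IP: 220.42.48.136


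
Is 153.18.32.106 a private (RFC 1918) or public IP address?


RFC 1918 private ranges:
  10.0.0.0/8 (10.0.0.0 - 10.255.255.255)
  172.16.0.0/12 (172.16.0.0 - 172.31.255.255)
  192.168.0.0/16 (192.168.0.0 - 192.168.255.255)
Public (not in any RFC 1918 range)


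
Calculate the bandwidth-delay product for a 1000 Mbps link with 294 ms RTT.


BDP = bandwidth * RTT
= 1000 Mbps * 294 ms
= 1000 * 1e6 * 294 / 1000 bits
= 294000000 bits
= 36750000 bytes
= 35888.6719 KB
BDP = 294000000 bits (36750000 bytes)


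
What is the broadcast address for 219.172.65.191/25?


Network: 219.172.65.128/25
Host bits = 7
Set all host bits to 1:
Broadcast: 219.172.65.255


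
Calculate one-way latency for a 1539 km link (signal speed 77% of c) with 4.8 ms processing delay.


Speed = 0.77 * 3e5 km/s = 231000 km/s
Propagation delay = 1539 / 231000 = 0.0067 s = 6.6623 ms
Processing delay = 4.8 ms
Total one-way latency = 11.4623 ms


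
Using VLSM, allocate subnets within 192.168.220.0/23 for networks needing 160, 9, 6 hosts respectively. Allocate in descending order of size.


160 hosts -> /24 (254 usable): 192.168.220.0/24
9 hosts -> /28 (14 usable): 192.168.221.0/28
6 hosts -> /29 (6 usable): 192.168.221.16/29
Allocation: 192.168.220.0/24 (160 hosts, 254 usable); 192.168.221.0/28 (9 hosts, 14 usable); 192.168.221.16/29 (6 hosts, 6 usable)


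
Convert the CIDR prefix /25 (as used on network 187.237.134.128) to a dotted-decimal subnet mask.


/25 means 25 network bits, 7 host bits
Binary: 11111111111111111111111110000000
Mask: 255.255.255.128


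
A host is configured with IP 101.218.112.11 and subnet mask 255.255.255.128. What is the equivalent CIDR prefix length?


Binary: 11111111.11111111.11111111.10000000
Count leading 1s
Prefix: /25


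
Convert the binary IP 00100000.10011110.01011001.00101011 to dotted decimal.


00100000 = 32
10011110 = 158
01011001 = 89
00101011 = 43
IP: 32.158.89.43


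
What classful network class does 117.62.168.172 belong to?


First octet: 117
Binary: 01110101
0xxxxxxx -> Class A (1-126)
Class A, default mask 255.0.0.0 (/8)


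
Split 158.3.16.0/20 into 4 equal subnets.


New prefix = 20 + 2 = 22
Each subnet has 1024 addresses
  158.3.16.0/22
  158.3.20.0/22
  158.3.24.0/22
  158.3.28.0/22
Subnets: 158.3.16.0/22, 158.3.20.0/22, 158.3.24.0/22, 158.3.28.0/22


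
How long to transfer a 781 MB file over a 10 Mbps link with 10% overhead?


Effective throughput = 10 * (1 - 10/100) = 9 Mbps
File size in Mb = 781 * 8 = 6248 Mb
Time = 6248 / 9
Time = 694.2222 seconds


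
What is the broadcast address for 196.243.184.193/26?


Network: 196.243.184.192/26
Host bits = 6
Set all host bits to 1:
Broadcast: 196.243.184.255


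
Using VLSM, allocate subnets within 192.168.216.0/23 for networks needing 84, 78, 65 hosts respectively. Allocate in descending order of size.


84 hosts -> /25 (126 usable): 192.168.216.0/25
78 hosts -> /25 (126 usable): 192.168.216.128/25
65 hosts -> /25 (126 usable): 192.168.217.0/25
Allocation: 192.168.216.0/25 (84 hosts, 126 usable); 192.168.216.128/25 (78 hosts, 126 usable); 192.168.217.0/25 (65 hosts, 126 usable)


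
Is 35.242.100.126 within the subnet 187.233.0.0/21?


Subnet network: 187.233.0.0
Test IP AND mask: 35.242.96.0
No, 35.242.100.126 is not in 187.233.0.0/21


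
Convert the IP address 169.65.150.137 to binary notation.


169 = 10101001
65 = 01000001
150 = 10010110
137 = 10001001
Binary: 10101001.01000001.10010110.10001001


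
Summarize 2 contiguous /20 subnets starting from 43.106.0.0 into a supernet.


Original prefix: /20
Number of subnets: 2 = 2^1
New prefix = 20 - 1 = 19
Supernet: 43.106.0.0/19


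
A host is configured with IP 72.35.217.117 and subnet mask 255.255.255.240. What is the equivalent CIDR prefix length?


Binary: 11111111.11111111.11111111.11110000
Count leading 1s
Prefix: /28


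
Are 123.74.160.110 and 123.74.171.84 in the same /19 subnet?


Mask: 255.255.224.0
123.74.160.110 AND mask = 123.74.160.0
123.74.171.84 AND mask = 123.74.160.0
Yes, same subnet (123.74.160.0)


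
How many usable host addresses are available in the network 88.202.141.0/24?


Host bits = 32 - 24 = 8
Total addresses = 2^8 = 256
Usable = total - 2 (network and broadcast)
Usable hosts: 254


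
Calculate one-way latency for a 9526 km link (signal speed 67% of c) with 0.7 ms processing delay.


Speed = 0.67 * 3e5 km/s = 201000 km/s
Propagation delay = 9526 / 201000 = 0.0474 s = 47.393 ms
Processing delay = 0.7 ms
Total one-way latency = 48.093 ms


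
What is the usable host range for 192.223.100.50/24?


Network: 192.223.100.0
Broadcast: 192.223.100.255
First usable = network + 1
Last usable = broadcast - 1
Range: 192.223.100.1 to 192.223.100.254


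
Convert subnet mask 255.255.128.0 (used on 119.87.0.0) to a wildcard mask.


Subnet mask: 255.255.128.0
Wildcard = 255.255.255.255 - subnet mask
255 - 255 = 0
255 - 255 = 0
255 - 128 = 127
255 - 0 = 255
Wildcard: 0.0.127.255


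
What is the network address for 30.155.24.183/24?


IP:   00011110.10011011.00011000.10110111
Mask: 11111111.11111111.11111111.00000000
AND operation:
Net:  00011110.10011011.00011000.00000000
Network: 30.155.24.0/24


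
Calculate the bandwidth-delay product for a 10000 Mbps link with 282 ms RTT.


BDP = bandwidth * RTT
= 10000 Mbps * 282 ms
= 10000 * 1e6 * 282 / 1000 bits
= 2820000000 bits
= 352500000 bytes
= 344238.2812 KB
BDP = 2820000000 bits (352500000 bytes)


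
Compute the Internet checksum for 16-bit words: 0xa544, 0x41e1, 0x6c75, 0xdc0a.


Sum all words (with carry folding):
+ 0xa544 = 0xa544
+ 0x41e1 = 0xe725
+ 0x6c75 = 0x539b
+ 0xdc0a = 0x2fa6
One's complement: ~0x2fa6
Checksum = 0xd059


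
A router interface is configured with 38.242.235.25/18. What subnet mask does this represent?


/18 means 18 network bits, 14 host bits
Binary: 11111111111111111100000000000000
Mask: 255.255.192.0


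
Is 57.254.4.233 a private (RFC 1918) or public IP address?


RFC 1918 private ranges:
  10.0.0.0/8 (10.0.0.0 - 10.255.255.255)
  172.16.0.0/12 (172.16.0.0 - 172.31.255.255)
  192.168.0.0/16 (192.168.0.0 - 192.168.255.255)
Public (not in any RFC 1918 range)


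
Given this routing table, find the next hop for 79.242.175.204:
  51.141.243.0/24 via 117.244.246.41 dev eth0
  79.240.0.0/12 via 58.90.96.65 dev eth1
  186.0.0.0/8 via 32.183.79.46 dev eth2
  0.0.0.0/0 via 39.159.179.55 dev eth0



Longest prefix match for 79.242.175.204:
  /24 51.141.243.0: no
  /12 79.240.0.0: MATCH
  /8 186.0.0.0: no
  /0 0.0.0.0: MATCH
Selected: next-hop 58.90.96.65 via eth1 (matched /12)


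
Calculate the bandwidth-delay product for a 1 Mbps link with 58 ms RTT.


BDP = bandwidth * RTT
= 1 Mbps * 58 ms
= 1 * 1e6 * 58 / 1000 bits
= 58000 bits
= 7250 bytes
= 7.0801 KB
BDP = 58000 bits (7250 bytes)


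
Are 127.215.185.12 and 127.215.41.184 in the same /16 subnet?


Mask: 255.255.0.0
127.215.185.12 AND mask = 127.215.0.0
127.215.41.184 AND mask = 127.215.0.0
Yes, same subnet (127.215.0.0)


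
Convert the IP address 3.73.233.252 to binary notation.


3 = 00000011
73 = 01001001
233 = 11101001
252 = 11111100
Binary: 00000011.01001001.11101001.11111100


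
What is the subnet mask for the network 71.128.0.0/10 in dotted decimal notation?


/10 means 10 network bits, 22 host bits
Binary: 11111111110000000000000000000000
Mask: 255.192.0.0


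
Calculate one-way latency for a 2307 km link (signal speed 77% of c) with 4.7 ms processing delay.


Speed = 0.77 * 3e5 km/s = 231000 km/s
Propagation delay = 2307 / 231000 = 0.01 s = 9.987 ms
Processing delay = 4.7 ms
Total one-way latency = 14.687 ms


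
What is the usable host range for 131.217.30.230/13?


Network: 131.216.0.0
Broadcast: 131.223.255.255
First usable = network + 1
Last usable = broadcast - 1
Range: 131.216.0.1 to 131.223.255.254


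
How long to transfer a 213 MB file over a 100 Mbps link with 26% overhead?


Effective throughput = 100 * (1 - 26/100) = 74 Mbps
File size in Mb = 213 * 8 = 1704 Mb
Time = 1704 / 74
Time = 23.027 seconds


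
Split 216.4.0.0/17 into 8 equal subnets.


New prefix = 17 + 3 = 20
Each subnet has 4096 addresses
  216.4.0.0/20
  216.4.16.0/20
  216.4.32.0/20
  216.4.48.0/20
  216.4.64.0/20
  216.4.80.0/20
  216.4.96.0/20
  216.4.112.0/20
Subnets: 216.4.0.0/20, 216.4.16.0/20, 216.4.32.0/20, 216.4.48.0/20, 216.4.64.0/20, 216.4.80.0/20, 216.4.96.0/20, 216.4.112.0/20


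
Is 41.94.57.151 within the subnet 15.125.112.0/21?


Subnet network: 15.125.112.0
Test IP AND mask: 41.94.56.0
No, 41.94.57.151 is not in 15.125.112.0/21


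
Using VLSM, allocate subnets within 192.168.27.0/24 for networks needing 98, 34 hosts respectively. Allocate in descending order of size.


98 hosts -> /25 (126 usable): 192.168.27.0/25
34 hosts -> /26 (62 usable): 192.168.27.128/26
Allocation: 192.168.27.0/25 (98 hosts, 126 usable); 192.168.27.128/26 (34 hosts, 62 usable)


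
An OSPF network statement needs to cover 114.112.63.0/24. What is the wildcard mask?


Subnet mask: 255.255.255.0
Wildcard = 255.255.255.255 - subnet mask
255 - 255 = 0
255 - 255 = 0
255 - 255 = 0
255 - 0 = 255
Wildcard: 0.0.0.255


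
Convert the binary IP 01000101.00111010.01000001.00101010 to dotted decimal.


01000101 = 69
00111010 = 58
01000001 = 65
00101010 = 42
IP: 69.58.65.42


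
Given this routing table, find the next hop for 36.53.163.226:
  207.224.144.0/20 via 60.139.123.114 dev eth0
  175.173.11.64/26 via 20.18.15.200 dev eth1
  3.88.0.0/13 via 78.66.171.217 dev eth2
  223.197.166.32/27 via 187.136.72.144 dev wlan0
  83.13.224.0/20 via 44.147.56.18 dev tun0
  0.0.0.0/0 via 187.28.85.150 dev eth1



Longest prefix match for 36.53.163.226:
  /20 207.224.144.0: no
  /26 175.173.11.64: no
  /13 3.88.0.0: no
  /27 223.197.166.32: no
  /20 83.13.224.0: no
  /0 0.0.0.0: MATCH
Selected: next-hop 187.28.85.150 via eth1 (matched /0)


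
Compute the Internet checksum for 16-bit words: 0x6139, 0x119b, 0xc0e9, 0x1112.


Sum all words (with carry folding):
+ 0x6139 = 0x6139
+ 0x119b = 0x72d4
+ 0xc0e9 = 0x33be
+ 0x1112 = 0x44d0
One's complement: ~0x44d0
Checksum = 0xbb2f


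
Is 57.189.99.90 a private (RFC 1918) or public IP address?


RFC 1918 private ranges:
  10.0.0.0/8 (10.0.0.0 - 10.255.255.255)
  172.16.0.0/12 (172.16.0.0 - 172.31.255.255)
  192.168.0.0/16 (192.168.0.0 - 192.168.255.255)
Public (not in any RFC 1918 range)


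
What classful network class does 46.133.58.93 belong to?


First octet: 46
Binary: 00101110
0xxxxxxx -> Class A (1-126)
Class A, default mask 255.0.0.0 (/8)


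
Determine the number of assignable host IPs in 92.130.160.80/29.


Host bits = 32 - 29 = 3
Total addresses = 2^3 = 8
Usable = total - 2 (network and broadcast)
Usable hosts: 6


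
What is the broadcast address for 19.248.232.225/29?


Network: 19.248.232.224/29
Host bits = 3
Set all host bits to 1:
Broadcast: 19.248.232.231


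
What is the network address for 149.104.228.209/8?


IP:   10010101.01101000.11100100.11010001
Mask: 11111111.00000000.00000000.00000000
AND operation:
Net:  10010101.00000000.00000000.00000000
Network: 149.0.0.0/8


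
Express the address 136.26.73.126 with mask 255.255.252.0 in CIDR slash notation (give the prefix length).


Binary: 11111111.11111111.11111100.00000000
Count leading 1s
Prefix: /22


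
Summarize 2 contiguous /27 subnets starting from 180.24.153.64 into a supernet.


Original prefix: /27
Number of subnets: 2 = 2^1
New prefix = 27 - 1 = 26
Supernet: 180.24.153.64/26


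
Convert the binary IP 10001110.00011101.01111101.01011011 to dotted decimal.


10001110 = 142
00011101 = 29
01111101 = 125
01011011 = 91
IP: 142.29.125.91


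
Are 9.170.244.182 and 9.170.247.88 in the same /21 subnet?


Mask: 255.255.248.0
9.170.244.182 AND mask = 9.170.240.0
9.170.247.88 AND mask = 9.170.240.0
Yes, same subnet (9.170.240.0)


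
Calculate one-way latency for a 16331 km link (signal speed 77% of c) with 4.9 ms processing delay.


Speed = 0.77 * 3e5 km/s = 231000 km/s
Propagation delay = 16331 / 231000 = 0.0707 s = 70.697 ms
Processing delay = 4.9 ms
Total one-way latency = 75.597 ms


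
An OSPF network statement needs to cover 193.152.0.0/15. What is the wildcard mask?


Subnet mask: 255.254.0.0
Wildcard = 255.255.255.255 - subnet mask
255 - 255 = 0
255 - 254 = 1
255 - 0 = 255
255 - 0 = 255
Wildcard: 0.1.255.255


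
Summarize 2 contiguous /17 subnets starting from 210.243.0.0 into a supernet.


Original prefix: /17
Number of subnets: 2 = 2^1
New prefix = 17 - 1 = 16
Supernet: 210.243.0.0/16


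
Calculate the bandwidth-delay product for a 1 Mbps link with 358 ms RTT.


BDP = bandwidth * RTT
= 1 Mbps * 358 ms
= 1 * 1e6 * 358 / 1000 bits
= 358000 bits
= 44750 bytes
= 43.7012 KB
BDP = 358000 bits (44750 bytes)


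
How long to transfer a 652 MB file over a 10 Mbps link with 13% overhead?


Effective throughput = 10 * (1 - 13/100) = 8.7 Mbps
File size in Mb = 652 * 8 = 5216 Mb
Time = 5216 / 8.7
Time = 599.5402 seconds


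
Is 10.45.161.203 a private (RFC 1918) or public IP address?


RFC 1918 private ranges:
  10.0.0.0/8 (10.0.0.0 - 10.255.255.255)
  172.16.0.0/12 (172.16.0.0 - 172.31.255.255)
  192.168.0.0/16 (192.168.0.0 - 192.168.255.255)
Private (in 10.0.0.0/8)


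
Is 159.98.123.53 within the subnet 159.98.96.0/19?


Subnet network: 159.98.96.0
Test IP AND mask: 159.98.96.0
Yes, 159.98.123.53 is in 159.98.96.0/19


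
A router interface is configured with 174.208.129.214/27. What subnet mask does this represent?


/27 means 27 network bits, 5 host bits
Binary: 11111111111111111111111111100000
Mask: 255.255.255.224


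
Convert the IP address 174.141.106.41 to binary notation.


174 = 10101110
141 = 10001101
106 = 01101010
41 = 00101001
Binary: 10101110.10001101.01101010.00101001


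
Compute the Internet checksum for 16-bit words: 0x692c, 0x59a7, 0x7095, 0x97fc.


Sum all words (with carry folding):
+ 0x692c = 0x692c
+ 0x59a7 = 0xc2d3
+ 0x7095 = 0x3369
+ 0x97fc = 0xcb65
One's complement: ~0xcb65
Checksum = 0x349a


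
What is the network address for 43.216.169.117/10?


IP:   00101011.11011000.10101001.01110101
Mask: 11111111.11000000.00000000.00000000
AND operation:
Net:  00101011.11000000.00000000.00000000
Network: 43.192.0.0/10


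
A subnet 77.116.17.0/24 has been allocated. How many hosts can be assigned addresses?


Host bits = 32 - 24 = 8
Total addresses = 2^8 = 256
Usable = total - 2 (network and broadcast)
Usable hosts: 254


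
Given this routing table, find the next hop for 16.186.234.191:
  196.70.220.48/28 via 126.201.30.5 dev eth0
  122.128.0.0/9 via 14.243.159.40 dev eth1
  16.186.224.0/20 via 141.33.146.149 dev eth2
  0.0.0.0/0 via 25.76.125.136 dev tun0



Longest prefix match for 16.186.234.191:
  /28 196.70.220.48: no
  /9 122.128.0.0: no
  /20 16.186.224.0: MATCH
  /0 0.0.0.0: MATCH
Selected: next-hop 141.33.146.149 via eth2 (matched /20)


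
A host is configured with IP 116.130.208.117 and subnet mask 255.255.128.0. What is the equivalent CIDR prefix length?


Binary: 11111111.11111111.10000000.00000000
Count leading 1s
Prefix: /17


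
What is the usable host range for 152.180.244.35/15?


Network: 152.180.0.0
Broadcast: 152.181.255.255
First usable = network + 1
Last usable = broadcast - 1
Range: 152.180.0.1 to 152.181.255.254


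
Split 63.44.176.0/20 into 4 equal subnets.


New prefix = 20 + 2 = 22
Each subnet has 1024 addresses
  63.44.176.0/22
  63.44.180.0/22
  63.44.184.0/22
  63.44.188.0/22
Subnets: 63.44.176.0/22, 63.44.180.0/22, 63.44.184.0/22, 63.44.188.0/22


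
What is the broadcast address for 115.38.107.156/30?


Network: 115.38.107.156/30
Host bits = 2
Set all host bits to 1:
Broadcast: 115.38.107.159


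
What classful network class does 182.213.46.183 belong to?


First octet: 182
Binary: 10110110
10xxxxxx -> Class B (128-191)
Class B, default mask 255.255.0.0 (/16)


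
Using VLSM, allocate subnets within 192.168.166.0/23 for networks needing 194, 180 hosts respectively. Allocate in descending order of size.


194 hosts -> /24 (254 usable): 192.168.166.0/24
180 hosts -> /24 (254 usable): 192.168.167.0/24
Allocation: 192.168.166.0/24 (194 hosts, 254 usable); 192.168.167.0/24 (180 hosts, 254 usable)


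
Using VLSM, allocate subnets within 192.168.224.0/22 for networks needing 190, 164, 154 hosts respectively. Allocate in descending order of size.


190 hosts -> /24 (254 usable): 192.168.224.0/24
164 hosts -> /24 (254 usable): 192.168.225.0/24
154 hosts -> /24 (254 usable): 192.168.226.0/24
Allocation: 192.168.224.0/24 (190 hosts, 254 usable); 192.168.225.0/24 (164 hosts, 254 usable); 192.168.226.0/24 (154 hosts, 254 usable)


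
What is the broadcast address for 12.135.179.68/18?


Network: 12.135.128.0/18
Host bits = 14
Set all host bits to 1:
Broadcast: 12.135.191.255


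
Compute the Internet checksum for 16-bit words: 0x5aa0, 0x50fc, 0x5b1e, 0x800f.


Sum all words (with carry folding):
+ 0x5aa0 = 0x5aa0
+ 0x50fc = 0xab9c
+ 0x5b1e = 0x06bb
+ 0x800f = 0x86ca
One's complement: ~0x86ca
Checksum = 0x7935


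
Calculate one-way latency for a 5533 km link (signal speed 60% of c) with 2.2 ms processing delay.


Speed = 0.6 * 3e5 km/s = 180000 km/s
Propagation delay = 5533 / 180000 = 0.0307 s = 30.7389 ms
Processing delay = 2.2 ms
Total one-way latency = 32.9389 ms


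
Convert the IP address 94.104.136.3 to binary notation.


94 = 01011110
104 = 01101000
136 = 10001000
3 = 00000011
Binary: 01011110.01101000.10001000.00000011


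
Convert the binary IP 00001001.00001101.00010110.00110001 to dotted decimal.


00001001 = 9
00001101 = 13
00010110 = 22
00110001 = 49
IP: 9.13.22.49


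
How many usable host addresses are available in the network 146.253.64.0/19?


Host bits = 32 - 19 = 13
Total addresses = 2^13 = 8192
Usable = total - 2 (network and broadcast)
Usable hosts: 8190


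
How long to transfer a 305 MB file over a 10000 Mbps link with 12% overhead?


Effective throughput = 10000 * (1 - 12/100) = 8800 Mbps
File size in Mb = 305 * 8 = 2440 Mb
Time = 2440 / 8800
Time = 0.2773 seconds


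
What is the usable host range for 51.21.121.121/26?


Network: 51.21.121.64
Broadcast: 51.21.121.127
First usable = network + 1
Last usable = broadcast - 1
Range: 51.21.121.65 to 51.21.121.126


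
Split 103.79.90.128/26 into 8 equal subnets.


New prefix = 26 + 3 = 29
Each subnet has 8 addresses
  103.79.90.128/29
  103.79.90.136/29
  103.79.90.144/29
  103.79.90.152/29
  103.79.90.160/29
  103.79.90.168/29
  103.79.90.176/29
  103.79.90.184/29
Subnets: 103.79.90.128/29, 103.79.90.136/29, 103.79.90.144/29, 103.79.90.152/29, 103.79.90.160/29, 103.79.90.168/29, 103.79.90.176/29, 103.79.90.184/29


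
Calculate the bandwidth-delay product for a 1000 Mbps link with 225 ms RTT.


BDP = bandwidth * RTT
= 1000 Mbps * 225 ms
= 1000 * 1e6 * 225 / 1000 bits
= 225000000 bits
= 28125000 bytes
= 27465.8203 KB
BDP = 225000000 bits (28125000 bytes)


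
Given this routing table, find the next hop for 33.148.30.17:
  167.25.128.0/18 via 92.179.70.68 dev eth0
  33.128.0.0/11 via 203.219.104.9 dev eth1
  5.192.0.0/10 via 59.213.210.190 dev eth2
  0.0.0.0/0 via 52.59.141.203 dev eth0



Longest prefix match for 33.148.30.17:
  /18 167.25.128.0: no
  /11 33.128.0.0: MATCH
  /10 5.192.0.0: no
  /0 0.0.0.0: MATCH
Selected: next-hop 203.219.104.9 via eth1 (matched /11)


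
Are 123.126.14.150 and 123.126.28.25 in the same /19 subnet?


Mask: 255.255.224.0
123.126.14.150 AND mask = 123.126.0.0
123.126.28.25 AND mask = 123.126.0.0
Yes, same subnet (123.126.0.0)


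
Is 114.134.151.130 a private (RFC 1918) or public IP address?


RFC 1918 private ranges:
  10.0.0.0/8 (10.0.0.0 - 10.255.255.255)
  172.16.0.0/12 (172.16.0.0 - 172.31.255.255)
  192.168.0.0/16 (192.168.0.0 - 192.168.255.255)
Public (not in any RFC 1918 range)


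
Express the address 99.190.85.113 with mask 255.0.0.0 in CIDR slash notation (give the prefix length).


Binary: 11111111.00000000.00000000.00000000
Count leading 1s
Prefix: /8


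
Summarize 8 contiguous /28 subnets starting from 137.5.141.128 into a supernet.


Original prefix: /28
Number of subnets: 8 = 2^3
New prefix = 28 - 3 = 25
Supernet: 137.5.141.128/25


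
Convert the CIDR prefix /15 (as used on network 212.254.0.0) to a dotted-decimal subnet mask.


/15 means 15 network bits, 17 host bits
Binary: 11111111111111100000000000000000
Mask: 255.254.0.0


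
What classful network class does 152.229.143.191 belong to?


First octet: 152
Binary: 10011000
10xxxxxx -> Class B (128-191)
Class B, default mask 255.255.0.0 (/16)


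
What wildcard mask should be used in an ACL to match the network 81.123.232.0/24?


Subnet mask: 255.255.255.0
Wildcard = 255.255.255.255 - subnet mask
255 - 255 = 0
255 - 255 = 0
255 - 255 = 0
255 - 0 = 255
Wildcard: 0.0.0.255


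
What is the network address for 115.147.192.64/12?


IP:   01110011.10010011.11000000.01000000
Mask: 11111111.11110000.00000000.00000000
AND operation:
Net:  01110011.10010000.00000000.00000000
Network: 115.144.0.0/12


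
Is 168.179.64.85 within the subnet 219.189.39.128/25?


Subnet network: 219.189.39.128
Test IP AND mask: 168.179.64.0
No, 168.179.64.85 is not in 219.189.39.128/25


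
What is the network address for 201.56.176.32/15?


IP:   11001001.00111000.10110000.00100000
Mask: 11111111.11111110.00000000.00000000
AND operation:
Net:  11001001.00111000.00000000.00000000
Network: 201.56.0.0/15
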